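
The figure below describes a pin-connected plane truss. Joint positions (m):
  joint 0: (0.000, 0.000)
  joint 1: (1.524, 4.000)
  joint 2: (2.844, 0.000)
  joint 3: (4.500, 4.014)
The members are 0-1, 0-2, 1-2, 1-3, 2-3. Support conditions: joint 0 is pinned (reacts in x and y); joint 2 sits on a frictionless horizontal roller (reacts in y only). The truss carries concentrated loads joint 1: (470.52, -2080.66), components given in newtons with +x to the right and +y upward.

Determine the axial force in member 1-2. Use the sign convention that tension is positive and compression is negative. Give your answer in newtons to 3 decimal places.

-1870.968

N=4 nodes, M=5 members, R=3 reactions → 2N=8, M+R=8
member 0 (0-1): L=4.2805, (cx,cy)=(0.3560,0.9345)
member 1 (0-2): L=2.8440, (cx,cy)=(1.0000,0.0000)
member 2 (1-2): L=4.2122, (cx,cy)=(0.3134,-0.9496)
member 3 (1-3): L=2.9760, (cx,cy)=(1.0000,0.0047)
member 4 (2-3): L=4.3422, (cx,cy)=(0.3814,0.9244)
solve A·x = −loads:
  F[0-1] = -325.2475 N (compression)
  F[0-2] = +586.3192 N (tension)
  F[1-2] = -1870.9682 N (compression)
  F[1-3] = +0.0000 N (tension)
  F[2-3] = -0.0000 N (compression)
  Rx@0 = -470.5200 N
  Ry@0 = +303.9350 N
  Ry@2 = +1776.7250 N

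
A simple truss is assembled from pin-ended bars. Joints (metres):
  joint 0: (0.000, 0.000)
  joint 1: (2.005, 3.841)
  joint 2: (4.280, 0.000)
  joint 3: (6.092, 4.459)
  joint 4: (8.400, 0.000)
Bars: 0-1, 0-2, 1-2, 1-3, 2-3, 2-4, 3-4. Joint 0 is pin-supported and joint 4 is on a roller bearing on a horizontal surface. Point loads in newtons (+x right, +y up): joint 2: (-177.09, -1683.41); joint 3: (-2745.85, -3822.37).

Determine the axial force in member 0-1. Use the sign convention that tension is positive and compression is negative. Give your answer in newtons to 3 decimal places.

N=5 nodes, M=7 members, R=3 reactions → 2N=10, M+R=10
member 0 (0-1): L=4.3328, (cx,cy)=(0.4627,0.8865)
member 1 (0-2): L=4.2800, (cx,cy)=(1.0000,0.0000)
member 2 (1-2): L=4.4642, (cx,cy)=(0.5096,-0.8604)
member 3 (1-3): L=4.1335, (cx,cy)=(0.9888,0.1495)
member 4 (2-3): L=4.8131, (cx,cy)=(0.3765,0.9264)
member 5 (2-4): L=4.1200, (cx,cy)=(1.0000,0.0000)
member 6 (3-4): L=5.0209, (cx,cy)=(0.4597,-0.8881)
solve A·x = −loads:
  F[0-1] = -3760.3382 N (compression)
  F[0-2] = -1182.8532 N (compression)
  F[1-2] = +3275.2026 N (tension)
  F[1-3] = -3447.9242 N (compression)
  F[2-3] = -1224.6913 N (compression)
  F[2-4] = +1124.3812 N (tension)
  F[3-4] = -2446.0214 N (compression)
  Rx@0 = +2922.9400 N
  Ry@0 = +3333.5029 N
  Ry@4 = +2172.2771 N

-3760.338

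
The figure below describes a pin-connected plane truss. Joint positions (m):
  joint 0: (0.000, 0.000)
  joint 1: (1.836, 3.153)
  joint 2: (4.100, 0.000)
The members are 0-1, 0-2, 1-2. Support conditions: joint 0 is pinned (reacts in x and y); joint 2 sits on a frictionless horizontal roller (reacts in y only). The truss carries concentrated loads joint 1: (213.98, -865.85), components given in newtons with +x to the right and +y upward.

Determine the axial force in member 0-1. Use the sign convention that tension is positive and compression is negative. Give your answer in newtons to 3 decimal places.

-362.849

N=3 nodes, M=3 members, R=3 reactions → 2N=6, M+R=6
member 0 (0-1): L=3.6486, (cx,cy)=(0.5032,0.8642)
member 1 (0-2): L=4.1000, (cx,cy)=(1.0000,0.0000)
member 2 (1-2): L=3.8816, (cx,cy)=(0.5833,-0.8123)
solve A·x = −loads:
  F[0-1] = -362.8495 N (compression)
  F[0-2] = +396.5681 N (tension)
  F[1-2] = -679.9176 N (compression)
  Rx@0 = -213.9800 N
  Ry@0 = +313.5623 N
  Ry@2 = +552.2877 N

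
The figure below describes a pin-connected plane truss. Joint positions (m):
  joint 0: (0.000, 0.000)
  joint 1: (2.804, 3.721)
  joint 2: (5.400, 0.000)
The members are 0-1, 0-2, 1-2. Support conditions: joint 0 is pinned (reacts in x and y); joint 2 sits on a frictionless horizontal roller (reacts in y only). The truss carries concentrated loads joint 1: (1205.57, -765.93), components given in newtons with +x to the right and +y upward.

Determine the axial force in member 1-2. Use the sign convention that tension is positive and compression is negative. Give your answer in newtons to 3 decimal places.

-1497.861

N=3 nodes, M=3 members, R=3 reactions → 2N=6, M+R=6
member 0 (0-1): L=4.6592, (cx,cy)=(0.6018,0.7986)
member 1 (0-2): L=5.4000, (cx,cy)=(1.0000,0.0000)
member 2 (1-2): L=4.5371, (cx,cy)=(0.5722,-0.8201)
solve A·x = −loads:
  F[0-1] = +579.1313 N (tension)
  F[0-2] = +857.0381 N (tension)
  F[1-2] = -1497.8609 N (compression)
  Rx@0 = -1205.5700 N
  Ry@0 = -462.5133 N
  Ry@2 = +1228.4433 N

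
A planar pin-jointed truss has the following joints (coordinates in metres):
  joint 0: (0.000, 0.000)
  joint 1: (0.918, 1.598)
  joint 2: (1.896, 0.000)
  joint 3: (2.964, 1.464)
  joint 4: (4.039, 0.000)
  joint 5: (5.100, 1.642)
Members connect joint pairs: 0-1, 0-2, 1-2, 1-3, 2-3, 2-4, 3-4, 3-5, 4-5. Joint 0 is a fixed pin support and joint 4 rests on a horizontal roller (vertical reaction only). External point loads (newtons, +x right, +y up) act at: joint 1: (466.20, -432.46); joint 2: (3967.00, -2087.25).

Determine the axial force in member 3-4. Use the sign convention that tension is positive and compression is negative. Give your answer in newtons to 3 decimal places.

N=6 nodes, M=9 members, R=3 reactions → 2N=12, M+R=12
member 0 (0-1): L=1.8429, (cx,cy)=(0.4981,0.8671)
member 1 (0-2): L=1.8960, (cx,cy)=(1.0000,0.0000)
member 2 (1-2): L=1.8735, (cx,cy)=(0.5220,-0.8529)
member 3 (1-3): L=2.0504, (cx,cy)=(0.9979,-0.0654)
member 4 (2-3): L=1.8122, (cx,cy)=(0.5894,0.8079)
member 5 (2-4): L=2.1430, (cx,cy)=(1.0000,0.0000)
member 6 (3-4): L=1.8163, (cx,cy)=(0.5919,-0.8060)
member 7 (3-5): L=2.1434, (cx,cy)=(0.9965,0.0830)
member 8 (4-5): L=1.9550, (cx,cy)=(0.5427,0.8399)
solve A·x = −loads:
  F[0-1] = -1449.8429 N (compression)
  F[0-2] = +5155.4022 N (tension)
  F[1-2] = +1102.3382 N (tension)
  F[1-3] = -1767.6140 N (compression)
  F[2-3] = +1419.8008 N (tension)
  F[2-4] = +927.0723 N (tension)
  F[3-4] = -1566.3583 N (compression)
  F[3-5] = -0.0000 N (tension)
  F[4-5] = +0.0000 N (tension)
  Rx@0 = -4433.2000 N
  Ry@0 = +1257.1668 N
  Ry@4 = +1262.5432 N

-1566.358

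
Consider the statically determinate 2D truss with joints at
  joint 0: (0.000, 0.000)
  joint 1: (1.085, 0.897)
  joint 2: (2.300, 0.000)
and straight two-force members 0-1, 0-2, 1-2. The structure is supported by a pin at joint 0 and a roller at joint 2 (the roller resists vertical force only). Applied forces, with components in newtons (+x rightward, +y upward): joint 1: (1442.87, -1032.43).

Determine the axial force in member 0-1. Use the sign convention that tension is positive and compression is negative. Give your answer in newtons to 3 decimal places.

N=3 nodes, M=3 members, R=3 reactions → 2N=6, M+R=6
member 0 (0-1): L=1.4078, (cx,cy)=(0.7707,0.6372)
member 1 (0-2): L=2.3000, (cx,cy)=(1.0000,0.0000)
member 2 (1-2): L=1.5102, (cx,cy)=(0.8045,-0.5939)
solve A·x = −loads:
  F[0-1] = +27.1934 N (tension)
  F[0-2] = +1421.9116 N (tension)
  F[1-2] = -1767.4338 N (compression)
  Rx@0 = -1442.8700 N
  Ry@0 = -17.3269 N
  Ry@2 = +1049.7569 N

27.193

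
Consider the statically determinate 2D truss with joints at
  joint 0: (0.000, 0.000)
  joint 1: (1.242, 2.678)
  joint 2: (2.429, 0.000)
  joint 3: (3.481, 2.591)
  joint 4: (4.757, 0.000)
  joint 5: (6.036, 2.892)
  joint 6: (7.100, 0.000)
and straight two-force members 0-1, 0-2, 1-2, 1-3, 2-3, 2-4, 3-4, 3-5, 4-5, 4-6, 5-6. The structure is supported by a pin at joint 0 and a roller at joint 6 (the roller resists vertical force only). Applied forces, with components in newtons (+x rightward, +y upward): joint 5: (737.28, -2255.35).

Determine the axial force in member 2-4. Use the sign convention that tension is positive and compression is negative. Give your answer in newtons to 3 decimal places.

787.894

N=7 nodes, M=11 members, R=3 reactions → 2N=14, M+R=14
member 0 (0-1): L=2.9520, (cx,cy)=(0.4207,0.9072)
member 1 (0-2): L=2.4290, (cx,cy)=(1.0000,0.0000)
member 2 (1-2): L=2.9293, (cx,cy)=(0.4052,-0.9142)
member 3 (1-3): L=2.2407, (cx,cy)=(0.9992,-0.0388)
member 4 (2-3): L=2.7964, (cx,cy)=(0.3762,0.9265)
member 5 (2-4): L=2.3280, (cx,cy)=(1.0000,0.0000)
member 6 (3-4): L=2.8882, (cx,cy)=(0.4418,-0.8971)
member 7 (3-5): L=2.5727, (cx,cy)=(0.9931,0.1170)
member 8 (4-5): L=3.1622, (cx,cy)=(0.4045,0.9146)
member 9 (4-6): L=2.3430, (cx,cy)=(1.0000,0.0000)
member 10 (5-6): L=3.0815, (cx,cy)=(0.3453,-0.9385)
solve A·x = −loads:
  F[0-1] = -41.5274 N (compression)
  F[0-2] = +754.7520 N (tension)
  F[1-2] = +42.6857 N (tension)
  F[1-3] = -34.7953 N (compression)
  F[2-3] = -42.1180 N (compression)
  F[2-4] = +787.8936 N (tension)
  F[3-4] = +33.4089 N (tension)
  F[3-5] = -65.8259 N (compression)
  F[4-5] = -32.7717 N (compression)
  F[4-6] = +815.9088 N (tension)
  F[5-6] = -2363.0062 N (compression)
  Rx@0 = -737.2800 N
  Ry@0 = +37.6730 N
  Ry@6 = +2217.6770 N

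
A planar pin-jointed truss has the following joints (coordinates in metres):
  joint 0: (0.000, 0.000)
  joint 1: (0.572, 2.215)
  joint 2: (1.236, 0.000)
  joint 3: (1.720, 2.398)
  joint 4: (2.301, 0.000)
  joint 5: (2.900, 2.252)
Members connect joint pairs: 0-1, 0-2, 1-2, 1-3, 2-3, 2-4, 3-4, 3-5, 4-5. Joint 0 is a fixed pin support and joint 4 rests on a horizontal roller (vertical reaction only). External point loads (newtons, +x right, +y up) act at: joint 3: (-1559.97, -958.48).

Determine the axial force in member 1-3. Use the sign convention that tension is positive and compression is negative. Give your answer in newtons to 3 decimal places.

-1007.254

N=6 nodes, M=9 members, R=3 reactions → 2N=12, M+R=12
member 0 (0-1): L=2.2877, (cx,cy)=(0.2500,0.9682)
member 1 (0-2): L=1.2360, (cx,cy)=(1.0000,0.0000)
member 2 (1-2): L=2.3124, (cx,cy)=(0.2871,-0.9579)
member 3 (1-3): L=1.1625, (cx,cy)=(0.9875,0.1574)
member 4 (2-3): L=2.4464, (cx,cy)=(0.1978,0.9802)
member 5 (2-4): L=1.0650, (cx,cy)=(1.0000,0.0000)
member 6 (3-4): L=2.4674, (cx,cy)=(0.2355,-0.9719)
member 7 (3-5): L=1.1890, (cx,cy)=(0.9924,-0.1228)
member 8 (4-5): L=2.3303, (cx,cy)=(0.2570,0.9664)
solve A·x = −loads:
  F[0-1] = -1929.0193 N (compression)
  F[0-2] = -1077.6445 N (compression)
  F[1-2] = +1784.3303 N (tension)
  F[1-3] = -1007.2538 N (compression)
  F[2-3] = -1743.6509 N (compression)
  F[2-4] = -220.3019 N (compression)
  F[3-4] = +935.5740 N (tension)
  F[3-5] = +0.0000 N (tension)
  F[4-5] = -0.0000 N (compression)
  Rx@0 = +1559.9700 N
  Ry@0 = +1867.7466 N
  Ry@4 = -909.2666 N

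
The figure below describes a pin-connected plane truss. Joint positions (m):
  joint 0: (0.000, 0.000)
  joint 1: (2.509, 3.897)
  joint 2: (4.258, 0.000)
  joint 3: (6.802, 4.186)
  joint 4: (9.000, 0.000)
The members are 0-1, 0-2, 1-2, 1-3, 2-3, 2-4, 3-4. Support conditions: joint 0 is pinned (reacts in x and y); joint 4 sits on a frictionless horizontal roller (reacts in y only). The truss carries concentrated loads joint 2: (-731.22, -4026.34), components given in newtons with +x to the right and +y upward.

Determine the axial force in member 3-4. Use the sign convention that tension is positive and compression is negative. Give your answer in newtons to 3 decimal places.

N=5 nodes, M=7 members, R=3 reactions → 2N=10, M+R=10
member 0 (0-1): L=4.6348, (cx,cy)=(0.5413,0.8408)
member 1 (0-2): L=4.2580, (cx,cy)=(1.0000,0.0000)
member 2 (1-2): L=4.2715, (cx,cy)=(0.4095,-0.9123)
member 3 (1-3): L=4.3027, (cx,cy)=(0.9977,0.0672)
member 4 (2-3): L=4.8984, (cx,cy)=(0.5194,0.8546)
member 5 (2-4): L=4.7420, (cx,cy)=(1.0000,0.0000)
member 6 (3-4): L=4.7280, (cx,cy)=(0.4649,-0.8854)
solve A·x = −loads:
  F[0-1] = -2523.0933 N (compression)
  F[0-2] = +634.6197 N (tension)
  F[1-2] = +2159.2750 N (tension)
  F[1-3] = -2255.0672 N (compression)
  F[2-3] = +2406.3489 N (tension)
  F[2-4] = +1000.2350 N (tension)
  F[3-4] = -2151.5431 N (compression)
  Rx@0 = +731.2200 N
  Ry@0 = +2121.4338 N
  Ry@4 = +1904.9062 N

-2151.543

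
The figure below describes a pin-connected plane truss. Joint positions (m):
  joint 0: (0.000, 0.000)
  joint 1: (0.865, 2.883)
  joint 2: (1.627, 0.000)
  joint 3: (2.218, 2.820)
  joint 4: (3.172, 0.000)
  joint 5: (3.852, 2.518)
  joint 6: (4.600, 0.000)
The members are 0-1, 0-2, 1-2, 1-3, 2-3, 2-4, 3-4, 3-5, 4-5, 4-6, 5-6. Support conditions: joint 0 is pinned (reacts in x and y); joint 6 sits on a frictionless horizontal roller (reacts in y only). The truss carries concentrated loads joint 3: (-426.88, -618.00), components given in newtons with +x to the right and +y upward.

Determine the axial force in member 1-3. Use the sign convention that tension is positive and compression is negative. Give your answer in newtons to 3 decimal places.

-332.736

N=7 nodes, M=11 members, R=3 reactions → 2N=14, M+R=14
member 0 (0-1): L=3.0100, (cx,cy)=(0.2874,0.9578)
member 1 (0-2): L=1.6270, (cx,cy)=(1.0000,0.0000)
member 2 (1-2): L=2.9820, (cx,cy)=(0.2555,-0.9668)
member 3 (1-3): L=1.3545, (cx,cy)=(0.9989,-0.0465)
member 4 (2-3): L=2.8813, (cx,cy)=(0.2051,0.9787)
member 5 (2-4): L=1.5450, (cx,cy)=(1.0000,0.0000)
member 6 (3-4): L=2.9770, (cx,cy)=(0.3205,-0.9473)
member 7 (3-5): L=1.6617, (cx,cy)=(0.9833,-0.1817)
member 8 (4-5): L=2.6082, (cx,cy)=(0.2607,0.9654)
member 9 (4-6): L=1.4280, (cx,cy)=(1.0000,0.0000)
member 10 (5-6): L=2.6268, (cx,cy)=(0.2848,-0.9586)
solve A·x = −loads:
  F[0-1] = -607.3315 N (compression)
  F[0-2] = -252.3461 N (compression)
  F[1-2] = +617.6963 N (tension)
  F[1-3] = -332.7359 N (compression)
  F[2-3] = -610.1628 N (compression)
  F[2-4] = +30.6513 N (tension)
  F[3-4] = -34.4833 N (compression)
  F[3-5] = -19.9329 N (compression)
  F[4-5] = +33.8350 N (tension)
  F[4-6] = +10.7796 N (tension)
  F[5-6] = -37.8547 N (compression)
  Rx@0 = +426.8800 N
  Ry@0 = +581.7125 N
  Ry@6 = +36.2875 N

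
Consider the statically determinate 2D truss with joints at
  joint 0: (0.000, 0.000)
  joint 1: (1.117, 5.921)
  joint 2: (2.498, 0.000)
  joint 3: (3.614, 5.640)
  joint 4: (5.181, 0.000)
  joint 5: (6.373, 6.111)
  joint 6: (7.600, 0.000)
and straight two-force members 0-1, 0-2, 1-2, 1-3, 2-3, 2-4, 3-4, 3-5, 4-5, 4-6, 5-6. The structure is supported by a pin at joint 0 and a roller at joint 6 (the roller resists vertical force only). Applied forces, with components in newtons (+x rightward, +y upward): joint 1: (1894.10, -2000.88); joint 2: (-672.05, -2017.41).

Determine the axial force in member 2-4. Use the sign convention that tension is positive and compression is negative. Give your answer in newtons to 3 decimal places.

1719.366

N=7 nodes, M=11 members, R=3 reactions → 2N=14, M+R=14
member 0 (0-1): L=6.0254, (cx,cy)=(0.1854,0.9827)
member 1 (0-2): L=2.4980, (cx,cy)=(1.0000,0.0000)
member 2 (1-2): L=6.0799, (cx,cy)=(0.2271,-0.9739)
member 3 (1-3): L=2.5128, (cx,cy)=(0.9937,-0.1118)
member 4 (2-3): L=5.7494, (cx,cy)=(0.1941,0.9810)
member 5 (2-4): L=2.6830, (cx,cy)=(1.0000,0.0000)
member 6 (3-4): L=5.8536, (cx,cy)=(0.2677,-0.9635)
member 7 (3-5): L=2.7989, (cx,cy)=(0.9857,0.1683)
member 8 (4-5): L=6.2262, (cx,cy)=(0.1914,0.9815)
member 9 (4-6): L=2.4190, (cx,cy)=(1.0000,0.0000)
member 10 (5-6): L=6.2330, (cx,cy)=(0.1969,-0.9804)
solve A·x = −loads:
  F[0-1] = -1613.4351 N (compression)
  F[0-2] = +1521.1496 N (tension)
  F[1-2] = -177.7908 N (compression)
  F[1-3] = -2166.4049 N (compression)
  F[2-3] = +2233.0259 N (tension)
  F[2-4] = +1719.3660 N (tension)
  F[3-4] = -2701.4796 N (compression)
  F[3-5] = -1010.6006 N (compression)
  F[4-5] = +2651.9389 N (tension)
  F[4-6] = +488.4751 N (tension)
  F[5-6] = -2481.3758 N (compression)
  Rx@0 = -1222.0500 N
  Ry@0 = +1585.4690 N
  Ry@6 = +2432.8210 N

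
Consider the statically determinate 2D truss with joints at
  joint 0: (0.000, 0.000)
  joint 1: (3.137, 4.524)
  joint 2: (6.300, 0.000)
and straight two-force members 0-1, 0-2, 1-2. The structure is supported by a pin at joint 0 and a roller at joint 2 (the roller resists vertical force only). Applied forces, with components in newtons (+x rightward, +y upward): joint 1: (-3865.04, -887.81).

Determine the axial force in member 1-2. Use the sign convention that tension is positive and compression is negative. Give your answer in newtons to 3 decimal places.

N=3 nodes, M=3 members, R=3 reactions → 2N=6, M+R=6
member 0 (0-1): L=5.5052, (cx,cy)=(0.5698,0.8218)
member 1 (0-2): L=6.3000, (cx,cy)=(1.0000,0.0000)
member 2 (1-2): L=5.5201, (cx,cy)=(0.5730,-0.8196)
solve A·x = −loads:
  F[0-1] = -3919.8510 N (compression)
  F[0-2] = -1631.4157 N (compression)
  F[1-2] = +2847.1466 N (tension)
  Rx@0 = +3865.0400 N
  Ry@0 = +3221.2038 N
  Ry@2 = -2333.3938 N

2847.147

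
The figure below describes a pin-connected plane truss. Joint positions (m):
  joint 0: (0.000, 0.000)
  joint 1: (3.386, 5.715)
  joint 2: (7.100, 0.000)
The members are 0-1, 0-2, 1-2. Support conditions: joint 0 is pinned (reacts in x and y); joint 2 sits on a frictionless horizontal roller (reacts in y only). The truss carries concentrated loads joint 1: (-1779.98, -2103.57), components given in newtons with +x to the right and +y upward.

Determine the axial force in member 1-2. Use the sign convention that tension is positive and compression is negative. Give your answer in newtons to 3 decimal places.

N=3 nodes, M=3 members, R=3 reactions → 2N=6, M+R=6
member 0 (0-1): L=6.6428, (cx,cy)=(0.5097,0.8603)
member 1 (0-2): L=7.1000, (cx,cy)=(1.0000,0.0000)
member 2 (1-2): L=6.8158, (cx,cy)=(0.5449,-0.8385)
solve A·x = −loads:
  F[0-1] = -2944.3548 N (compression)
  F[0-2] = -279.1596 N (compression)
  F[1-2] = +512.3031 N (tension)
  Rx@0 = +1779.9800 N
  Ry@0 = +2533.1331 N
  Ry@2 = -429.5631 N

512.303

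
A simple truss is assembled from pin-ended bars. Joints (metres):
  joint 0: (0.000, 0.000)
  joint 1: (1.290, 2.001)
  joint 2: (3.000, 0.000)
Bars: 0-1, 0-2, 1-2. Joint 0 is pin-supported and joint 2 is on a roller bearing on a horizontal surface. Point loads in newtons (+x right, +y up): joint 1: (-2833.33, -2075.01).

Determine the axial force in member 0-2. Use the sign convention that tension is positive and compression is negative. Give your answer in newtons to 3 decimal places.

-852.502

N=3 nodes, M=3 members, R=3 reactions → 2N=6, M+R=6
member 0 (0-1): L=2.3808, (cx,cy)=(0.5418,0.8405)
member 1 (0-2): L=3.0000, (cx,cy)=(1.0000,0.0000)
member 2 (1-2): L=2.6321, (cx,cy)=(0.6497,-0.7602)
solve A·x = −loads:
  F[0-1] = -3655.7447 N (compression)
  F[0-2] = -852.5019 N (compression)
  F[1-2] = +1312.2191 N (tension)
  Rx@0 = +2833.3300 N
  Ry@0 = +3072.5868 N
  Ry@2 = -997.5768 N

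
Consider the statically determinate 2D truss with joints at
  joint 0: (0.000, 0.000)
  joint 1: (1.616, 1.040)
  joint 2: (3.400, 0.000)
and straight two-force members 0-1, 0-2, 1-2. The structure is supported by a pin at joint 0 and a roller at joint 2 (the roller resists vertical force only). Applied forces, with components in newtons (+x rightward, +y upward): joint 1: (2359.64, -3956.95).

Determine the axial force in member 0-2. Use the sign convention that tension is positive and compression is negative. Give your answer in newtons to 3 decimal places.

N=3 nodes, M=3 members, R=3 reactions → 2N=6, M+R=6
member 0 (0-1): L=1.9217, (cx,cy)=(0.8409,0.5412)
member 1 (0-2): L=3.4000, (cx,cy)=(1.0000,0.0000)
member 2 (1-2): L=2.0650, (cx,cy)=(0.8639,-0.5036)
solve A·x = −loads:
  F[0-1] = -2502.8030 N (compression)
  F[0-2] = +4464.2667 N (tension)
  F[1-2] = -5167.4575 N (compression)
  Rx@0 = -2359.6400 N
  Ry@0 = +1354.4627 N
  Ry@2 = +2602.4873 N

4464.267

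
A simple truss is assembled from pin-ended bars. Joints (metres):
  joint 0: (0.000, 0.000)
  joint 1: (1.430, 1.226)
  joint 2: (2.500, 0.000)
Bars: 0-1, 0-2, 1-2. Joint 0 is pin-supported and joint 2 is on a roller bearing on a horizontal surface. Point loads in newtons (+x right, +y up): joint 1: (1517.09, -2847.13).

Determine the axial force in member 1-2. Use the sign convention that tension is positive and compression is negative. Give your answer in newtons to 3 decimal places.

N=3 nodes, M=3 members, R=3 reactions → 2N=6, M+R=6
member 0 (0-1): L=1.8836, (cx,cy)=(0.7592,0.6509)
member 1 (0-2): L=2.5000, (cx,cy)=(1.0000,0.0000)
member 2 (1-2): L=1.6273, (cx,cy)=(0.6575,-0.7534)
solve A·x = −loads:
  F[0-1] = -729.1537 N (compression)
  F[0-2] = +2070.6501 N (tension)
  F[1-2] = -3149.0530 N (compression)
  Rx@0 = -1517.0900 N
  Ry@0 = +474.5907 N
  Ry@2 = +2372.5393 N

-3149.053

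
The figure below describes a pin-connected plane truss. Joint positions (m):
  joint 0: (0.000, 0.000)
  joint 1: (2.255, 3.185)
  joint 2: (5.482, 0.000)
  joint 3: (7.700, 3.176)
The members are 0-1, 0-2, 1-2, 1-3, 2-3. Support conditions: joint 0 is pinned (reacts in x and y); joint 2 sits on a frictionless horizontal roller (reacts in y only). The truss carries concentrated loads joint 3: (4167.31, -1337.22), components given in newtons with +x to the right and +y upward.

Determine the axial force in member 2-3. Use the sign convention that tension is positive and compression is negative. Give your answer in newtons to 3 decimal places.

N=4 nodes, M=5 members, R=3 reactions → 2N=8, M+R=8
member 0 (0-1): L=3.9025, (cx,cy)=(0.5778,0.8162)
member 1 (0-2): L=5.4820, (cx,cy)=(1.0000,0.0000)
member 2 (1-2): L=4.5341, (cx,cy)=(0.7117,-0.7025)
member 3 (1-3): L=5.4450, (cx,cy)=(1.0000,-0.0017)
member 4 (2-3): L=3.8738, (cx,cy)=(0.5726,0.8199)
solve A·x = −loads:
  F[0-1] = +3621.1080 N (tension)
  F[0-2] = +2074.8905 N (tension)
  F[1-2] = -4219.1591 N (compression)
  F[1-3] = +5095.3000 N (tension)
  F[2-3] = -1620.7581 N (compression)
  Rx@0 = -4167.3100 N
  Ry@0 = -2955.3686 N
  Ry@2 = +4292.5886 N

-1620.758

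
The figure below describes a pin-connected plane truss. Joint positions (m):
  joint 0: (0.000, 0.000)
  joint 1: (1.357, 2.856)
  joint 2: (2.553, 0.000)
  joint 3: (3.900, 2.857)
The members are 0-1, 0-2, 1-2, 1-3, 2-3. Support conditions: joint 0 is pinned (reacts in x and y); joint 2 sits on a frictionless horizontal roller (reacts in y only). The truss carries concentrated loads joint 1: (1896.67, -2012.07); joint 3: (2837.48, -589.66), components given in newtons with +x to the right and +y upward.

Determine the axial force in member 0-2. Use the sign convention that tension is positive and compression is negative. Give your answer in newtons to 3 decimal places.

2517.312

N=4 nodes, M=5 members, R=3 reactions → 2N=8, M+R=8
member 0 (0-1): L=3.1620, (cx,cy)=(0.4292,0.9032)
member 1 (0-2): L=2.5530, (cx,cy)=(1.0000,0.0000)
member 2 (1-2): L=3.0963, (cx,cy)=(0.3863,-0.9224)
member 3 (1-3): L=2.5430, (cx,cy)=(1.0000,0.0004)
member 4 (2-3): L=3.1586, (cx,cy)=(0.4265,0.9045)
solve A·x = −loads:
  F[0-1] = +5165.5266 N (tension)
  F[0-2] = +2517.3125 N (tension)
  F[1-2] = -7238.2762 N (compression)
  F[1-3] = +3116.0671 N (tension)
  F[2-3] = -653.2657 N (compression)
  Rx@0 = -4734.1500 N
  Ry@0 = -4665.6507 N
  Ry@2 = +7267.3807 N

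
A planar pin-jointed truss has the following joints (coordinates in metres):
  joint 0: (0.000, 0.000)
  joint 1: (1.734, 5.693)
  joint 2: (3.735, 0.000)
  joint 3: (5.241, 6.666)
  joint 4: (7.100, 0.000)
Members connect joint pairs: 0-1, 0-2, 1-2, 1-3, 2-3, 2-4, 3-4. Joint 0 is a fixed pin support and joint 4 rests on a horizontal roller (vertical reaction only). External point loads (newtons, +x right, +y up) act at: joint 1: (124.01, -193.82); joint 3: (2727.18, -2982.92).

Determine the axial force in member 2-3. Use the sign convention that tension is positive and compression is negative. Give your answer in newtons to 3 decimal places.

N=5 nodes, M=7 members, R=3 reactions → 2N=10, M+R=10
member 0 (0-1): L=5.9512, (cx,cy)=(0.2914,0.9566)
member 1 (0-2): L=3.7350, (cx,cy)=(1.0000,0.0000)
member 2 (1-2): L=6.0344, (cx,cy)=(0.3316,-0.9434)
member 3 (1-3): L=3.6395, (cx,cy)=(0.9636,0.2673)
member 4 (2-3): L=6.8340, (cx,cy)=(0.2204,0.9754)
member 5 (2-4): L=3.3650, (cx,cy)=(1.0000,0.0000)
member 6 (3-4): L=6.9204, (cx,cy)=(0.2686,-0.9632)
solve A·x = −loads:
  F[0-1] = +1810.9834 N (tension)
  F[0-2] = +2323.5258 N (tension)
  F[1-2] = -1752.1706 N (compression)
  F[1-3] = +1021.8652 N (tension)
  F[2-3] = +1694.6957 N (tension)
  F[2-4] = +1369.0523 N (tension)
  F[3-4] = -5096.4715 N (compression)
  Rx@0 = -2851.1900 N
  Ry@0 = -1732.4063 N
  Ry@4 = +4909.1463 N

1694.696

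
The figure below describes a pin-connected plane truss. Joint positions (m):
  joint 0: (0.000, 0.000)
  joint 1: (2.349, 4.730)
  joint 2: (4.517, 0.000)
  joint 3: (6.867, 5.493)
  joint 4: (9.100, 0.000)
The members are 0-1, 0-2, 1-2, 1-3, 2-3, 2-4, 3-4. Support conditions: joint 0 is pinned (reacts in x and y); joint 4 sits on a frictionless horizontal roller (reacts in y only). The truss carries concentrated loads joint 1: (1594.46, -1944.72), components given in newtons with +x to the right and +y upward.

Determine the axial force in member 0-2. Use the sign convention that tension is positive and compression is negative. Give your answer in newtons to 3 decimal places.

1899.362

N=5 nodes, M=7 members, R=3 reactions → 2N=10, M+R=10
member 0 (0-1): L=5.2812, (cx,cy)=(0.4448,0.8956)
member 1 (0-2): L=4.5170, (cx,cy)=(1.0000,0.0000)
member 2 (1-2): L=5.2032, (cx,cy)=(0.4167,-0.9091)
member 3 (1-3): L=4.5820, (cx,cy)=(0.9860,0.1665)
member 4 (2-3): L=5.9746, (cx,cy)=(0.3933,0.9194)
member 5 (2-4): L=4.5830, (cx,cy)=(1.0000,0.0000)
member 6 (3-4): L=5.9295, (cx,cy)=(0.3766,-0.9264)
solve A·x = −loads:
  F[0-1] = -685.4986 N (compression)
  F[0-2] = +1899.3617 N (tension)
  F[1-2] = -1686.2201 N (compression)
  F[1-3] = -1213.7140 N (compression)
  F[2-3] = +1667.2612 N (tension)
  F[2-4] = +540.9783 N (tension)
  F[3-4] = -1436.5193 N (compression)
  Rx@0 = -1594.4600 N
  Ry@0 = +613.9570 N
  Ry@4 = +1330.7630 N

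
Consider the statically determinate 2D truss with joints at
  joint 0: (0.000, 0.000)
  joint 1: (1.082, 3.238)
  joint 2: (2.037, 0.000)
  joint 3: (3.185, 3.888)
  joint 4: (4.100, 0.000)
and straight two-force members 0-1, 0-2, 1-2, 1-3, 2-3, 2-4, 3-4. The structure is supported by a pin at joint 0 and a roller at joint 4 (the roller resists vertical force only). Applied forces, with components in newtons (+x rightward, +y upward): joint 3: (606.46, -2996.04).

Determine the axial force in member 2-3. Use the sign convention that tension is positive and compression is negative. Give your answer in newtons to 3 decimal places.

N=5 nodes, M=7 members, R=3 reactions → 2N=10, M+R=10
member 0 (0-1): L=3.4140, (cx,cy)=(0.3169,0.9484)
member 1 (0-2): L=2.0370, (cx,cy)=(1.0000,0.0000)
member 2 (1-2): L=3.3759, (cx,cy)=(0.2829,-0.9592)
member 3 (1-3): L=2.2012, (cx,cy)=(0.9554,0.2953)
member 4 (2-3): L=4.0539, (cx,cy)=(0.2832,0.9591)
member 5 (2-4): L=2.0630, (cx,cy)=(1.0000,0.0000)
member 6 (3-4): L=3.9942, (cx,cy)=(0.2291,-0.9734)
solve A·x = −loads:
  F[0-1] = -98.6103 N (compression)
  F[0-2] = +637.7126 N (tension)
  F[1-2] = +80.1339 N (tension)
  F[1-3] = -56.4384 N (compression)
  F[2-3] = -80.1411 N (compression)
  F[2-4] = +683.0760 N (tension)
  F[3-4] = -2981.8074 N (compression)
  Rx@0 = -606.4600 N
  Ry@0 = +93.5269 N
  Ry@4 = +2902.5131 N

-80.141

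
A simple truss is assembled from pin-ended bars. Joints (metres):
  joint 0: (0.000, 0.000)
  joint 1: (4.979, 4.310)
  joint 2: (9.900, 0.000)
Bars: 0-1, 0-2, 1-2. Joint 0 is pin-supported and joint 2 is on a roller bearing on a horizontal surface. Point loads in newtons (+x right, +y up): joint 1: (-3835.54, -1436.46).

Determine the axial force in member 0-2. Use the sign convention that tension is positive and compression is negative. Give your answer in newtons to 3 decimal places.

N=3 nodes, M=3 members, R=3 reactions → 2N=6, M+R=6
member 0 (0-1): L=6.5853, (cx,cy)=(0.7561,0.6545)
member 1 (0-2): L=9.9000, (cx,cy)=(1.0000,0.0000)
member 2 (1-2): L=6.5416, (cx,cy)=(0.7523,-0.6589)
solve A·x = −loads:
  F[0-1] = -3642.3097 N (compression)
  F[0-2] = -1081.6816 N (compression)
  F[1-2] = +1437.9013 N (tension)
  Rx@0 = +3835.5400 N
  Ry@0 = +2383.8381 N
  Ry@2 = -947.3781 N

-1081.682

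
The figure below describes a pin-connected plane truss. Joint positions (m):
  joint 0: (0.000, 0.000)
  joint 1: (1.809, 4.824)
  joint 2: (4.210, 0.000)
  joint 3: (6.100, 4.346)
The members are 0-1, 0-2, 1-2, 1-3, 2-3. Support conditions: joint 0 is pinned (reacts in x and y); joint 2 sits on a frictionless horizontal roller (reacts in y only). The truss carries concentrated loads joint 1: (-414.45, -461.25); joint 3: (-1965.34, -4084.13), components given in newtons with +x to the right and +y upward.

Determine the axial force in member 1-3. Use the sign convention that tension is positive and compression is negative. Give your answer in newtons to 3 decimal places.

-181.596

N=4 nodes, M=5 members, R=3 reactions → 2N=8, M+R=8
member 0 (0-1): L=5.1520, (cx,cy)=(0.3511,0.9363)
member 1 (0-2): L=4.2100, (cx,cy)=(1.0000,0.0000)
member 2 (1-2): L=5.3885, (cx,cy)=(0.4456,-0.8952)
member 3 (1-3): L=4.3175, (cx,cy)=(0.9939,-0.1107)
member 4 (2-3): L=4.7392, (cx,cy)=(0.3988,0.9170)
solve A·x = −loads:
  F[0-1] = -996.7489 N (compression)
  F[0-2] = -2029.8081 N (compression)
  F[1-2] = +549.7280 N (tension)
  F[1-3] = -181.5959 N (compression)
  F[2-3] = -4475.5412 N (compression)
  Rx@0 = +2379.7900 N
  Ry@0 = +933.2850 N
  Ry@2 = +3612.0950 N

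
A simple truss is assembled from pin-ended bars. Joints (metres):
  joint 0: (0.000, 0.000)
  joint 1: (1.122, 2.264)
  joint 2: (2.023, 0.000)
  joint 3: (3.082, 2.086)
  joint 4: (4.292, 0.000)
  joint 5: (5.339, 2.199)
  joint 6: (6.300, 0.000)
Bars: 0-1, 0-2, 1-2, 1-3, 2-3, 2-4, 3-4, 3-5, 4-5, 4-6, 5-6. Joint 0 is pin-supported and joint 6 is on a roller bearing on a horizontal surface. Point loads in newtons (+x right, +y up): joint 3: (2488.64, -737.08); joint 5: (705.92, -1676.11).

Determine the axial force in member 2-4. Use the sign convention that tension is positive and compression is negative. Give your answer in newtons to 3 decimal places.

2547.064

N=7 nodes, M=11 members, R=3 reactions → 2N=14, M+R=14
member 0 (0-1): L=2.5268, (cx,cy)=(0.4440,0.8960)
member 1 (0-2): L=2.0230, (cx,cy)=(1.0000,0.0000)
member 2 (1-2): L=2.4367, (cx,cy)=(0.3698,-0.9291)
member 3 (1-3): L=1.9681, (cx,cy)=(0.9959,-0.0904)
member 4 (2-3): L=2.3394, (cx,cy)=(0.4527,0.8917)
member 5 (2-4): L=2.2690, (cx,cy)=(1.0000,0.0000)
member 6 (3-4): L=2.4115, (cx,cy)=(0.5018,-0.8650)
member 7 (3-5): L=2.2598, (cx,cy)=(0.9987,0.0500)
member 8 (4-5): L=2.4355, (cx,cy)=(0.4299,0.9029)
member 9 (4-6): L=2.0080, (cx,cy)=(1.0000,0.0000)
member 10 (5-6): L=2.3998, (cx,cy)=(0.4004,-0.9163)
solve A·x = −loads:
  F[0-1] = +489.1124 N (tension)
  F[0-2] = +2977.3722 N (tension)
  F[1-2] = -511.3878 N (compression)
  F[1-3] = +407.9519 N (tension)
  F[2-3] = +532.8668 N (tension)
  F[2-4] = +2547.0637 N (tension)
  F[3-4] = -1423.9555 N (compression)
  F[3-5] = -1128.0777 N (compression)
  F[4-5] = +1364.2241 N (tension)
  F[4-6] = +1246.1259 N (tension)
  F[5-6] = -3111.8359 N (compression)
  Rx@0 = -3194.5600 N
  Ry@0 = -438.2470 N
  Ry@6 = +2851.4370 N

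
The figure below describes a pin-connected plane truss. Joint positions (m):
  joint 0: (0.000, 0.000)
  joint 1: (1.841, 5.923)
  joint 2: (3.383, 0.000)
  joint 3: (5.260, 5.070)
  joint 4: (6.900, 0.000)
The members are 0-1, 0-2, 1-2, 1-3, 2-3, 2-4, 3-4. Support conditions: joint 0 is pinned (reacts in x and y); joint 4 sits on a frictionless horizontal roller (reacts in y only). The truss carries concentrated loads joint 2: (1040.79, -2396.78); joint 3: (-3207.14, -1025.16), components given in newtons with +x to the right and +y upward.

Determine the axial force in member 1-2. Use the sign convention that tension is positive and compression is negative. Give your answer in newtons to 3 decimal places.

4551.127

N=5 nodes, M=7 members, R=3 reactions → 2N=10, M+R=10
member 0 (0-1): L=6.2025, (cx,cy)=(0.2968,0.9549)
member 1 (0-2): L=3.3830, (cx,cy)=(1.0000,0.0000)
member 2 (1-2): L=6.1204, (cx,cy)=(0.2519,-0.9677)
member 3 (1-3): L=3.5238, (cx,cy)=(0.9703,-0.2421)
member 4 (2-3): L=5.4063, (cx,cy)=(0.3472,0.9378)
member 5 (2-4): L=3.5170, (cx,cy)=(1.0000,0.0000)
member 6 (3-4): L=5.3286, (cx,cy)=(0.3078,-0.9515)
solve A·x = −loads:
  F[0-1] = -4002.2358 N (compression)
  F[0-2] = -978.4263 N (compression)
  F[1-2] = +4551.1270 N (tension)
  F[1-3] = -2406.1076 N (compression)
  F[2-3] = -2140.6979 N (compression)
  F[2-4] = -129.3675 N (compression)
  F[3-4] = +420.3379 N (tension)
  Rx@0 = +2166.3500 N
  Ry@0 = +3821.8750 N
  Ry@4 = -399.9350 N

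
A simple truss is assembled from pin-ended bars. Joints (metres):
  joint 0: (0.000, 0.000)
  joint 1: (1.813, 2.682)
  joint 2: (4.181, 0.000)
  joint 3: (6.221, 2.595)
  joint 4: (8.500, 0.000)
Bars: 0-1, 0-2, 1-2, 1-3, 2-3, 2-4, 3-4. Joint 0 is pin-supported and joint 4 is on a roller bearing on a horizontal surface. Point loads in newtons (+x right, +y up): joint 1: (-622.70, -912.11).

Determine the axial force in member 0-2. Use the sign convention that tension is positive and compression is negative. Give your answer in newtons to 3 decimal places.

N=5 nodes, M=7 members, R=3 reactions → 2N=10, M+R=10
member 0 (0-1): L=3.2373, (cx,cy)=(0.5600,0.8285)
member 1 (0-2): L=4.1810, (cx,cy)=(1.0000,0.0000)
member 2 (1-2): L=3.5778, (cx,cy)=(0.6619,-0.7496)
member 3 (1-3): L=4.4089, (cx,cy)=(0.9998,-0.0197)
member 4 (2-3): L=3.3009, (cx,cy)=(0.6180,0.7862)
member 5 (2-4): L=4.3190, (cx,cy)=(1.0000,0.0000)
member 6 (3-4): L=3.4537, (cx,cy)=(0.6599,-0.7514)
solve A·x = −loads:
  F[0-1] = -1103.2912 N (compression)
  F[0-2] = -4.8182 N (compression)
  F[1-2] = +2.4945 N (tension)
  F[1-3] = +3.1678 N (tension)
  F[2-3] = -2.3786 N (compression)
  F[2-4] = -1.6971 N (compression)
  F[3-4] = +2.5719 N (tension)
  Rx@0 = +622.7000 N
  Ry@0 = +914.0425 N
  Ry@4 = -1.9325 N

-4.818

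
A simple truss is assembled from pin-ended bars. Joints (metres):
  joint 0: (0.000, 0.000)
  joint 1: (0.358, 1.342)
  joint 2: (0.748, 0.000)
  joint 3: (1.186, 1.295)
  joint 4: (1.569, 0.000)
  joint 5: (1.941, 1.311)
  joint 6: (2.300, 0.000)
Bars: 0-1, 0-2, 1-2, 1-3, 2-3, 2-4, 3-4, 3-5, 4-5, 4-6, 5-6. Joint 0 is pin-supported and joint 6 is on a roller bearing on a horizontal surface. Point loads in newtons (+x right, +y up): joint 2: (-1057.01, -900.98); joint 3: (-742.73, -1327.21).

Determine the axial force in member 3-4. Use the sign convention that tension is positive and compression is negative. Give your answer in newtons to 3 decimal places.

-590.080

N=7 nodes, M=11 members, R=3 reactions → 2N=14, M+R=14
member 0 (0-1): L=1.3889, (cx,cy)=(0.2578,0.9662)
member 1 (0-2): L=0.7480, (cx,cy)=(1.0000,0.0000)
member 2 (1-2): L=1.3975, (cx,cy)=(0.2791,-0.9603)
member 3 (1-3): L=0.8293, (cx,cy)=(0.9984,-0.0567)
member 4 (2-3): L=1.3671, (cx,cy)=(0.3204,0.9473)
member 5 (2-4): L=0.8210, (cx,cy)=(1.0000,0.0000)
member 6 (3-4): L=1.3504, (cx,cy)=(0.2836,-0.9589)
member 7 (3-5): L=0.7552, (cx,cy)=(0.9998,0.0212)
member 8 (4-5): L=1.3628, (cx,cy)=(0.2730,0.9620)
member 9 (4-6): L=0.7310, (cx,cy)=(1.0000,0.0000)
member 10 (5-6): L=1.3593, (cx,cy)=(0.2641,-0.9645)
solve A·x = −loads:
  F[0-1] = -1727.3516 N (compression)
  F[0-2] = -1354.5112 N (compression)
  F[1-2] = +1793.9460 N (tension)
  F[1-3] = -947.3801 N (compression)
  F[2-3] = -867.4230 N (compression)
  F[2-4] = +481.0448 N (tension)
  F[3-4] = -590.0803 N (compression)
  F[3-5] = -313.7630 N (compression)
  F[4-5] = +588.1906 N (tension)
  F[4-6] = +153.1306 N (tension)
  F[5-6] = -579.7912 N (compression)
  Rx@0 = +1799.7400 N
  Ry@0 = +1668.9862 N
  Ry@6 = +559.2038 N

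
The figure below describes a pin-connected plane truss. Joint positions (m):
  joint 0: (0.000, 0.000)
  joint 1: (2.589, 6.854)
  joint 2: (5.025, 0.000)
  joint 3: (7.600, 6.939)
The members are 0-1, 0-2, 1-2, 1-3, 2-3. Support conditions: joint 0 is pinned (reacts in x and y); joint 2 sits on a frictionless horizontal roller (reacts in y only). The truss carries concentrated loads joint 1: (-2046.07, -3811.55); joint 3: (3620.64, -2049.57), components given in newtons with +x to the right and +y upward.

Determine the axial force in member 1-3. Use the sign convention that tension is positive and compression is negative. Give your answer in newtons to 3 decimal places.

4409.604

N=4 nodes, M=5 members, R=3 reactions → 2N=8, M+R=8
member 0 (0-1): L=7.3267, (cx,cy)=(0.3534,0.9355)
member 1 (0-2): L=5.0250, (cx,cy)=(1.0000,0.0000)
member 2 (1-2): L=7.2740, (cx,cy)=(0.3349,-0.9423)
member 3 (1-3): L=5.0117, (cx,cy)=(0.9999,0.0170)
member 4 (2-3): L=7.4014, (cx,cy)=(0.3479,0.9375)
solve A·x = −loads:
  F[0-1] = +1508.7953 N (tension)
  F[0-2] = +1041.4130 N (tension)
  F[1-2] = -5463.7079 N (compression)
  F[1-3] = +4409.6042 N (tension)
  F[2-3] = -2265.9128 N (compression)
  Rx@0 = -1574.5700 N
  Ry@0 = -1411.4555 N
  Ry@2 = +7272.5755 N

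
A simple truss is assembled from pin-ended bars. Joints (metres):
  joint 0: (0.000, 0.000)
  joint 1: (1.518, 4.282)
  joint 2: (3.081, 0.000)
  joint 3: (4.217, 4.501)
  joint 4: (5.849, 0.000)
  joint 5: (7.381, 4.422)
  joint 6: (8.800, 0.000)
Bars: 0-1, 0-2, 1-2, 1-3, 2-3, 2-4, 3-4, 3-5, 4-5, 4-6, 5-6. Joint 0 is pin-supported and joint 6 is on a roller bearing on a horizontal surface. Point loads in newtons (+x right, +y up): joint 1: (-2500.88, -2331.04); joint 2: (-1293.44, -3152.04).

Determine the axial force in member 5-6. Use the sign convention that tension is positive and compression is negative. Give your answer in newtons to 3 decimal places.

N=7 nodes, M=11 members, R=3 reactions → 2N=14, M+R=14
member 0 (0-1): L=4.5431, (cx,cy)=(0.3341,0.9425)
member 1 (0-2): L=3.0810, (cx,cy)=(1.0000,0.0000)
member 2 (1-2): L=4.5583, (cx,cy)=(0.3429,-0.9394)
member 3 (1-3): L=2.7079, (cx,cy)=(0.9967,0.0809)
member 4 (2-3): L=4.6421, (cx,cy)=(0.2447,0.9696)
member 5 (2-4): L=2.7680, (cx,cy)=(1.0000,0.0000)
member 6 (3-4): L=4.7877, (cx,cy)=(0.3409,-0.9401)
member 7 (3-5): L=3.1650, (cx,cy)=(0.9997,-0.0250)
member 8 (4-5): L=4.6799, (cx,cy)=(0.3274,0.9449)
member 9 (4-6): L=2.9510, (cx,cy)=(1.0000,0.0000)
member 10 (5-6): L=4.6441, (cx,cy)=(0.3055,-0.9522)
solve A·x = −loads:
  F[0-1] = -5511.0501 N (compression)
  F[0-2] = -1952.8999 N (compression)
  F[1-2] = +3015.6970 N (tension)
  F[1-3] = -375.8167 N (compression)
  F[2-3] = +329.1739 N (tension)
  F[2-4] = +294.0320 N (tension)
  F[3-4] = -302.0930 N (compression)
  F[3-5] = -191.1168 N (compression)
  F[4-5] = +300.5618 N (tension)
  F[4-6] = +92.6654 N (tension)
  F[5-6] = -303.2748 N (compression)
  Rx@0 = +3794.3200 N
  Ry@0 = +5194.3089 N
  Ry@6 = +288.7711 N

-303.275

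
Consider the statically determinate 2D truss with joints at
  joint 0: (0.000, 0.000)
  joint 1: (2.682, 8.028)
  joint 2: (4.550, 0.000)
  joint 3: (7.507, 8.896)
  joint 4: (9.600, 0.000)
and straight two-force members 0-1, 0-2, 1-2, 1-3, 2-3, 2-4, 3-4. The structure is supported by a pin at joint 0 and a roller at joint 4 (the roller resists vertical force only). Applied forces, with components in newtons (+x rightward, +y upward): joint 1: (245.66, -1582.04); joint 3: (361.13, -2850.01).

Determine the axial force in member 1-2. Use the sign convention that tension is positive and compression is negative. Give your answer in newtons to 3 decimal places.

-471.344

N=5 nodes, M=7 members, R=3 reactions → 2N=10, M+R=10
member 0 (0-1): L=8.4642, (cx,cy)=(0.3169,0.9485)
member 1 (0-2): L=4.5500, (cx,cy)=(1.0000,0.0000)
member 2 (1-2): L=8.2425, (cx,cy)=(0.2266,-0.9740)
member 3 (1-3): L=4.9025, (cx,cy)=(0.9842,0.1771)
member 4 (2-3): L=9.3746, (cx,cy)=(0.3154,0.9489)
member 5 (2-4): L=5.0500, (cx,cy)=(1.0000,0.0000)
member 6 (3-4): L=9.1389, (cx,cy)=(0.2290,-0.9734)
solve A·x = −loads:
  F[0-1] = -1287.6931 N (compression)
  F[0-2] = +1014.8157 N (tension)
  F[1-2] = -471.3442 N (compression)
  F[1-3] = -555.6430 N (compression)
  F[2-3] = +483.7771 N (tension)
  F[2-4] = +755.3978 N (tension)
  F[3-4] = -3298.3772 N (compression)
  Rx@0 = -606.7900 N
  Ry@0 = +1221.3388 N
  Ry@4 = +3210.7112 N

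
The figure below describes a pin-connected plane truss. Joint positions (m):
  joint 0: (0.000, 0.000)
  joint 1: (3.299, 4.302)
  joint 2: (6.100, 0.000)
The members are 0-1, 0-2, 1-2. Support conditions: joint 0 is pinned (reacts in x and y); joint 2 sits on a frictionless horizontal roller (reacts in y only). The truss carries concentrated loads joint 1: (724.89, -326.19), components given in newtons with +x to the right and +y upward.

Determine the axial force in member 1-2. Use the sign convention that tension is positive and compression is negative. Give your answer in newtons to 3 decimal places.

-820.543

N=3 nodes, M=3 members, R=3 reactions → 2N=6, M+R=6
member 0 (0-1): L=5.4213, (cx,cy)=(0.6085,0.7935)
member 1 (0-2): L=6.1000, (cx,cy)=(1.0000,0.0000)
member 2 (1-2): L=5.1335, (cx,cy)=(0.5456,-0.8380)
solve A·x = −loads:
  F[0-1] = +455.4879 N (tension)
  F[0-2] = +447.7144 N (tension)
  F[1-2] = -820.5431 N (compression)
  Rx@0 = -724.8900 N
  Ry@0 = -361.4457 N
  Ry@2 = +687.6357 N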